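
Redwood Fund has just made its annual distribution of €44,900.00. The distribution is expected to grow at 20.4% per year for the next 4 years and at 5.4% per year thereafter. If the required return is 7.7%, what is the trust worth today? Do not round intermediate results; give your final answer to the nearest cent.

D_1 = 54059.60000
D_2 = 65087.75840
D_3 = 78365.66111
D_4 = 94352.25598
Terminal value at year 4: TV = D_4×(1+g_2)/(r−g_2) = 99447.27780/0.023 = 4323794.68712
P_0 = D_1/(1+r)^1 + D_2/(1+r)^2 + D_3/(1+r)^3 + D_4/(1+r)^4 + TV/(1+r)^4
    = 50194.61467 + 56113.57109 + 62730.49173 + 70127.68063 + 3213677.19071 = 3452843.54884

€3452843.55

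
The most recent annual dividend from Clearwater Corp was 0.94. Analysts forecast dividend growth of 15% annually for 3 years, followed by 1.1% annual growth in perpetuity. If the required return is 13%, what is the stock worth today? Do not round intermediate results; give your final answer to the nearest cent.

11.34

D_1 = 1.08100
D_2 = 1.24315
D_3 = 1.42962
Terminal value at year 3: TV = D_3×(1+g_2)/(r−g_2) = 1.44535/0.119 = 12.14578
P_0 = D_1/(1+r)^1 + D_2/(1+r)^2 + D_3/(1+r)^3 + TV/(1+r)^3
    = 0.95664 + 0.97357 + 0.99080 + 8.41764 = 11.33864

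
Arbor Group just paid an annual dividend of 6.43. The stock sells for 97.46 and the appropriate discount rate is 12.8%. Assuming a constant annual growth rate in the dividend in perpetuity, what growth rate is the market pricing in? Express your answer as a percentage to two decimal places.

5.82%

P = D₀(1+g)/(r−g) ⇒ P(r−g) = D₀(1+g) ⇒ g(P+D₀) = P·r − D₀
g = (P·r − D₀)/(P + D₀) = (97.46×0.128 − 6.43) / (97.46 + 6.43) = 0.058185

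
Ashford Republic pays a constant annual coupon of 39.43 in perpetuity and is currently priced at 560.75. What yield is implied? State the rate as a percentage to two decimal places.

P = C/r ⇒ r = C/P = 39.43/560.75 = 0.070317

7.03%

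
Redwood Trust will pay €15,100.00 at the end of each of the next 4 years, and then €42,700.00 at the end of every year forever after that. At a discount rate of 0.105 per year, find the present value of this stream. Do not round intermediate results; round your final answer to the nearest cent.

€320116.98

PV of 4-year annuity: €15,100.00 × [1 − (1+0.105)^−4] / 0.105 = 47351.46089
Perpetuity value at year 4: €42,700.00 / 0.105 = 406666.66667
PV of perpetuity: 406666.66667 / (1+0.105)^4 = 272765.51568
Total PV = 47351.46089 + 272765.51568 = 320116.97657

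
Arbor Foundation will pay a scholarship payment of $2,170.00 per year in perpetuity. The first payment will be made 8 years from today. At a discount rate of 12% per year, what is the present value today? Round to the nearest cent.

Value at end of year 7: C / r = $2,170.00 / 0.12 = $18,083.3333
Discount to today: PV = $18,083.3333 / (1 + 0.12)^7 = $18,083.3333 / 2.210681 = $8,179.98

$8179.98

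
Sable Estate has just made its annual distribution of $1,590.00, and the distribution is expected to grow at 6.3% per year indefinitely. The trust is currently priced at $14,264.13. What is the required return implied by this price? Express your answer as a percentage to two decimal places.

18.15%

D₁ = $1,590.00 × 1.063 = $1,690.1700
P = D₁/(r − g) ⇒ r = D₁/P + g = $1,690.1700/$14,264.13 + 0.063 = 0.118491 + 0.063 = 0.181491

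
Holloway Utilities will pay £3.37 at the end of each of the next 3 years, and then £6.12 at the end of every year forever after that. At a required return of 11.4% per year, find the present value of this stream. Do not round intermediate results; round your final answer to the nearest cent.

PV of 3-year annuity: £3.37 × [1 − (1+0.114)^−3] / 0.114 = 8.17836
Perpetuity value at year 3: £6.12 / 0.114 = 53.68421
PV of perpetuity: 53.68421 / (1+0.114)^3 = 38.83211
Total PV = 8.17836 + 38.83211 = 47.01047

£47.01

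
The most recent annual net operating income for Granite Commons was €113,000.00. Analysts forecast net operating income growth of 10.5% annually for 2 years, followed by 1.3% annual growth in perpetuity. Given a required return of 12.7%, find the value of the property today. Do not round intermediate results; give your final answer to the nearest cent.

D_1 = 124865.00000
D_2 = 137975.82500
Terminal value at year 2: TV = D_2×(1+g_2)/(r−g_2) = 139769.51073/0.114 = 1226048.33969
P_0 = D_1/(1+r)^1 + D_2/(1+r)^2 + TV/(1+r)^2
    = 110794.14374 + 108631.34768 + 965294.34388 = 1184719.83530

€1184719.84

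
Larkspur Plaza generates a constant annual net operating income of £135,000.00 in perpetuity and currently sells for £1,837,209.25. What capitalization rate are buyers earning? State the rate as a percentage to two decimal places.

7.35%

P = C/r ⇒ r = C/P = £135,000.00/£1,837,209.25 = 0.073481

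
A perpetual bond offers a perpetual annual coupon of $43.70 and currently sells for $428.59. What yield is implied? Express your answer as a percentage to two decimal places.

10.20%

P = C/r ⇒ r = C/P = $43.70/$428.59 = 0.101962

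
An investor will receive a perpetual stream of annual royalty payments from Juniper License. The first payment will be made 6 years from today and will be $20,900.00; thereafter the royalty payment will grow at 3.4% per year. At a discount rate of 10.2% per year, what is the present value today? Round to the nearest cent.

Value at end of year 5: C₁ / (r − g) = $20,900.00 / (0.102 − 0.034) = $307,352.9412
Discount to today: PV = $307,352.9412 / (1 + 0.102)^5 = $307,352.9412 / 1.625204 = $189,116.49

$189116.49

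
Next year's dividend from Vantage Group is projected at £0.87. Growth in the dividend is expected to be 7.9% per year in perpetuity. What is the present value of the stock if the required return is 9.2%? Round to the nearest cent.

£66.92

Growing perpetuity: P = D₁ / (r − g) = £0.8700 / (0.092 − 0.079) = £66.92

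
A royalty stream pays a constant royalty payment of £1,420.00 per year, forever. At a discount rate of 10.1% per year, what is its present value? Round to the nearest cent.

Level perpetuity: PV = C / r = £1,420.00 / 0.101 = £14,059.41

£14059.41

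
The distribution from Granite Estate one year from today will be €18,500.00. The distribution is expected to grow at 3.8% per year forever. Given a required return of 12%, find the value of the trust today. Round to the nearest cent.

Growing perpetuity: P = D₁ / (r − g) = €18,500.0000 / (0.12 − 0.038) = €225,609.76

€225609.76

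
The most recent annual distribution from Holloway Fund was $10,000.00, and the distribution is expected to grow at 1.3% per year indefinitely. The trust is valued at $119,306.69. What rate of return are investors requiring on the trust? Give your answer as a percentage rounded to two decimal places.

D₁ = $10,000.00 × 1.013 = $10,130.0000
P = D₁/(r − g) ⇒ r = D₁/P + g = $10,130.0000/$119,306.69 + 0.013 = 0.084907 + 0.013 = 0.097907

9.79%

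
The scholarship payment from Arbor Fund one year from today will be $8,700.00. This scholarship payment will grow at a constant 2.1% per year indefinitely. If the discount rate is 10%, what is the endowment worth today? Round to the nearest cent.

Growing perpetuity: P = D₁ / (r − g) = $8,700.0000 / (0.1 − 0.021) = $110,126.58

$110126.58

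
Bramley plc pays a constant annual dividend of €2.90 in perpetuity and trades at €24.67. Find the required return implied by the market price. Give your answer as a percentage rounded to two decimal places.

P = C/r ⇒ r = C/P = €2.90/€24.67 = 0.117552

11.76%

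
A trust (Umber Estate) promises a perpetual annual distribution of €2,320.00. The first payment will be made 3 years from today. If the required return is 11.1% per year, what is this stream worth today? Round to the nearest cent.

€16933.12

Value at end of year 2: C / r = €2,320.00 / 0.111 = €20,900.9009
Discount to today: PV = €20,900.9009 / (1 + 0.111)^2 = €20,900.9009 / 1.234321 = €16,933.12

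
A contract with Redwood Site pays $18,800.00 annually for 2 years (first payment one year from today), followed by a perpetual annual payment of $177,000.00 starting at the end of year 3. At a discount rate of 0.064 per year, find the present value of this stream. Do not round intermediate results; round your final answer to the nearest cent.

$2477199.99

PV of 2-year annuity: $18,800.00 × [1 − (1+0.064)^−2] / 0.064 = 34275.53847
Perpetuity value at year 2: $177,000.00 / 0.064 = 2765625.00000
PV of perpetuity: 2765625.00000 / (1+0.064)^2 = 2442924.45164
Total PV = 34275.53847 + 2442924.45164 = 2477199.99011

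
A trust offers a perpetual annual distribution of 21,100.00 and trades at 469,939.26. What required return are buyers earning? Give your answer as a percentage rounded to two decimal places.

4.49%

P = C/r ⇒ r = C/P = 21,100.00/469,939.26 = 0.044899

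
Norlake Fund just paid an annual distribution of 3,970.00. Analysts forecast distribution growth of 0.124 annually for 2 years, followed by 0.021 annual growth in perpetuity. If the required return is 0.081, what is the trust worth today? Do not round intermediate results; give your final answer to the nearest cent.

D_1 = 4462.28000
D_2 = 5015.60272
Terminal value at year 2: TV = D_2×(1+g_2)/(r−g_2) = 5120.93038/0.06 = 85348.83962
P_0 = D_1/(1+r)^1 + D_2/(1+r)^2 + TV/(1+r)^2
    = 4127.91859 + 4292.11887 + 73037.55612 = 81457.59359

81457.59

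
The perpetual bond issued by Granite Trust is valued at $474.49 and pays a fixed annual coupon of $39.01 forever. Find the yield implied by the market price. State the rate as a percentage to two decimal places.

8.22%

P = C/r ⇒ r = C/P = $39.01/$474.49 = 0.082215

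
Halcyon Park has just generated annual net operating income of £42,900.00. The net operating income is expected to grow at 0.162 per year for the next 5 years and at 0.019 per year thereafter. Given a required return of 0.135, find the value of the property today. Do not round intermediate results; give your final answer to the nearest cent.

£654164.54

D_1 = 49849.80000
D_2 = 57925.46760
D_3 = 67309.39335
D_4 = 78213.51507
D_5 = 90884.10452
Terminal value at year 5: TV = D_5×(1+g_2)/(r−g_2) = 92610.90250/0.116 = 798369.84915
P_0 = D_1/(1+r)^1 + D_2/(1+r)^2 + D_3/(1+r)^3 + D_4/(1+r)^4 + D_5/(1+r)^5 + TV/(1+r)^5
    = 43920.52863 + 44965.33416 + 46034.99409 + 47130.09968 + 48251.25624 + 423862.32848 = 654164.54129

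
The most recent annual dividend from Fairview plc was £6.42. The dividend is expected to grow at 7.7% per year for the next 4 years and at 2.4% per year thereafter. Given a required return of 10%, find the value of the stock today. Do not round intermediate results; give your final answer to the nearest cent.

D_1 = 6.91434
D_2 = 7.44674
D_3 = 8.02014
D_4 = 8.63769
Terminal value at year 4: TV = D_4×(1+g_2)/(r−g_2) = 8.84500/0.076 = 116.38157
P_0 = D_1/(1+r)^1 + D_2/(1+r)^2 + D_3/(1+r)^3 + D_4/(1+r)^4 + TV/(1+r)^4
    = 6.28576 + 6.15433 + 6.02565 + 5.89966 + 79.49018 = 103.85559

£103.86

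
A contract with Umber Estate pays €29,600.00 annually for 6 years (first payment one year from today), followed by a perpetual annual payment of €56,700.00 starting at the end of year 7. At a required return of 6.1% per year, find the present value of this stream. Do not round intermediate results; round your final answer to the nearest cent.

PV of 6-year annuity: €29,600.00 × [1 − (1+0.061)^−6] / 0.061 = 145096.60862
Perpetuity value at year 6: €56,700.00 / 0.061 = 929508.19672
PV of perpetuity: 929508.19672 / (1+0.061)^6 = 651569.76061
Total PV = 145096.60862 + 651569.76061 = 796666.36923

€796666.37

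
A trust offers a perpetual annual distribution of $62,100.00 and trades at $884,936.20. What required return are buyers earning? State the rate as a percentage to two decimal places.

P = C/r ⇒ r = C/P = $62,100.00/$884,936.20 = 0.070175

7.02%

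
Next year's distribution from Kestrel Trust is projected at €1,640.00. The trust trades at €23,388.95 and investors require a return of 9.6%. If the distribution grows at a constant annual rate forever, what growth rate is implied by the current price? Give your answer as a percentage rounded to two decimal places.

2.59%

P = D₁/(r−g) ⇒ g = r − D₁/P = 0.096 − €1,640.00/€23,388.95 = 0.025881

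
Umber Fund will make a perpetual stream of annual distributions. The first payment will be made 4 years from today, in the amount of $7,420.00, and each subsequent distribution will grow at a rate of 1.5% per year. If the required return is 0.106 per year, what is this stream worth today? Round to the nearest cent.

$60269.44

Value at end of year 3: C₁ / (r − g) = $7,420.00 / (0.106 − 0.015) = $81,538.4615
Discount to today: PV = $81,538.4615 / (1 + 0.106)^3 = $81,538.4615 / 1.352899 = $60,269.44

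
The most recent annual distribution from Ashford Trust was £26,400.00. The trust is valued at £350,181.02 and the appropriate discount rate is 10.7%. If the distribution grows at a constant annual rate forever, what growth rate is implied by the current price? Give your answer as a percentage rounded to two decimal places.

P = D₀(1+g)/(r−g) ⇒ P(r−g) = D₀(1+g) ⇒ g(P+D₀) = P·r − D₀
g = (P·r − D₀)/(P + D₀) = (£350,181.02×0.107 − £26,400.00) / (£350,181.02 + £26,400.00) = 0.029394

2.94%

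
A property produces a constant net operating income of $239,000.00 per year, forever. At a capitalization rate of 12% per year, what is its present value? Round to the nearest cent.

$1991666.67

Level perpetuity: PV = C / r = $239,000.00 / 0.12 = $1,991,666.67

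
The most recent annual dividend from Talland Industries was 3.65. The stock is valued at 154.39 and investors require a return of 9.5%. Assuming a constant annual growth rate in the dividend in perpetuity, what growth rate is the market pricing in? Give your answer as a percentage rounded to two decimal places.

P = D₀(1+g)/(r−g) ⇒ P(r−g) = D₀(1+g) ⇒ g(P+D₀) = P·r − D₀
g = (P·r − D₀)/(P + D₀) = (154.39×0.095 − 3.65) / (154.39 + 3.65) = 0.069711

6.97%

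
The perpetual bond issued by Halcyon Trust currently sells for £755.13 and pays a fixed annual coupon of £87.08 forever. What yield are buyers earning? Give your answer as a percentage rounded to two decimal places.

P = C/r ⇒ r = C/P = £87.08/£755.13 = 0.115318

11.53%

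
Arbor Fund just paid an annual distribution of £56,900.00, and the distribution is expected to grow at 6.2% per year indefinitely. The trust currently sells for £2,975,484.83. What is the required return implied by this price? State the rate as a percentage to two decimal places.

8.23%

D₁ = £56,900.00 × 1.062 = £60,427.8000
P = D₁/(r − g) ⇒ r = D₁/P + g = £60,427.8000/£2,975,484.83 + 0.062 = 0.020309 + 0.062 = 0.082309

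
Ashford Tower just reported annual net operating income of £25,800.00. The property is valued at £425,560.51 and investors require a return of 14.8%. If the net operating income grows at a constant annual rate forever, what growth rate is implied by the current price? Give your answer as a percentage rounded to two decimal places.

P = D₀(1+g)/(r−g) ⇒ P(r−g) = D₀(1+g) ⇒ g(P+D₀) = P·r − D₀
g = (P·r − D₀)/(P + D₀) = (£425,560.51×0.148 − £25,800.00) / (£425,560.51 + £25,800.00) = 0.082380

8.24%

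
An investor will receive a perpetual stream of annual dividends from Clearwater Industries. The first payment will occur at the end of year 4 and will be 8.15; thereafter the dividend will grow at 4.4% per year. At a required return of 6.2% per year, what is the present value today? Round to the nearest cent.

Value at end of year 3: C₁ / (r − g) = 8.15 / (0.062 − 0.044) = 452.7778
Discount to today: PV = 452.7778 / (1 + 0.062)^3 = 452.7778 / 1.197770 = 378.02

378.02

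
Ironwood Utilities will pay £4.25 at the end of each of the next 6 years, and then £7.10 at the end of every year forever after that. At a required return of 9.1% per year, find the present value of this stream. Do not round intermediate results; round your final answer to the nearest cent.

£65.28

PV of 6-year annuity: £4.25 × [1 − (1+0.091)^−6] / 0.091 = 19.00845
Perpetuity value at year 6: £7.10 / 0.091 = 78.02198
PV of perpetuity: 78.02198 / (1+0.091)^6 = 46.26669
Total PV = 19.00845 + 46.26669 = 65.27514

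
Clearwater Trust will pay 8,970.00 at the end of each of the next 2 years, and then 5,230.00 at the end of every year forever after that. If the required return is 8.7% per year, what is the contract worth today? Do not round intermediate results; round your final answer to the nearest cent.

66720.89

PV of 2-year annuity: 8,970.00 × [1 − (1+0.087)^−2] / 0.087 = 15843.67058
Perpetuity value at year 2: 5,230.00 / 0.087 = 60114.94253
PV of perpetuity: 60114.94253 / (1+0.087)^2 = 50877.21710
Total PV = 15843.67058 + 50877.21710 = 66720.88767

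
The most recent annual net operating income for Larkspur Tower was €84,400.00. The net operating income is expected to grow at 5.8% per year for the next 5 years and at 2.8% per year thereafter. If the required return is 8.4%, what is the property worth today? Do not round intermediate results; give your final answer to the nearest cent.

€1764826.54

D_1 = 89295.20000
D_2 = 94474.32160
D_3 = 99953.83225
D_4 = 105751.15452
D_5 = 111884.72149
Terminal value at year 5: TV = D_5×(1+g_2)/(r−g_2) = 115017.49369/0.056 = 2053883.81585
P_0 = D_1/(1+r)^1 + D_2/(1+r)^2 + D_3/(1+r)^3 + D_4/(1+r)^4 + D_5/(1+r)^5 + TV/(1+r)^5
    = 82375.64576 + 80399.84613 + 78471.43654 + 76589.28031 + 74752.26806 + 1372238.06360 = 1764826.54040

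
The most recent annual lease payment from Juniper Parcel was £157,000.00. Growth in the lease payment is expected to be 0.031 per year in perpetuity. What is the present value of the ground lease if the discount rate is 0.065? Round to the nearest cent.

D₁ = D₀ × (1 + g) = £157,000.00 × 1.031 = £161,867.0000
Growing perpetuity: P = D₁ / (r − g) = £161,867.0000 / (0.065 − 0.031) = £4,760,794.12

£4760794.12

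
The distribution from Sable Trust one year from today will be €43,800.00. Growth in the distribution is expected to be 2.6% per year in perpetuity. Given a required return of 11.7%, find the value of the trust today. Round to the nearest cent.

€481318.68

Growing perpetuity: P = D₁ / (r − g) = €43,800.0000 / (0.117 − 0.026) = €481,318.68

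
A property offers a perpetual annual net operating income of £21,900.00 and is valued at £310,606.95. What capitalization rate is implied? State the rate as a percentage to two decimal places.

P = C/r ⇒ r = C/P = £21,900.00/£310,606.95 = 0.070507

7.05%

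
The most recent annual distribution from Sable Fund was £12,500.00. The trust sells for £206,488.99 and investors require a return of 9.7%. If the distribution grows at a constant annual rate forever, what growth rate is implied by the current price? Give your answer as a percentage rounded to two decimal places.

P = D₀(1+g)/(r−g) ⇒ P(r−g) = D₀(1+g) ⇒ g(P+D₀) = P·r − D₀
g = (P·r − D₀)/(P + D₀) = (£206,488.99×0.097 − £12,500.00) / (£206,488.99 + £12,500.00) = 0.034383

3.44%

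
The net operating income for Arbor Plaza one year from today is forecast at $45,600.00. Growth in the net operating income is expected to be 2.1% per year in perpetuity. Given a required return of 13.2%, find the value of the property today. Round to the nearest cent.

$410810.81

Growing perpetuity: P = D₁ / (r − g) = $45,600.0000 / (0.132 − 0.021) = $410,810.81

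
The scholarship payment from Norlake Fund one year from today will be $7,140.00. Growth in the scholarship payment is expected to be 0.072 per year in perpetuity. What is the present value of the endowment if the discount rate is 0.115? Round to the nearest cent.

Growing perpetuity: P = D₁ / (r − g) = $7,140.0000 / (0.115 − 0.072) = $166,046.51

$166046.51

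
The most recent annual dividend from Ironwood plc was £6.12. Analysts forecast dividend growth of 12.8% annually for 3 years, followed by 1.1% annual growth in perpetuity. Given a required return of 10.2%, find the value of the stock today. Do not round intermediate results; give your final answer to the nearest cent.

D_1 = 6.90336
D_2 = 7.78699
D_3 = 8.78372
Terminal value at year 3: TV = D_3×(1+g_2)/(r−g_2) = 8.88035/0.091 = 97.58622
P_0 = D_1/(1+r)^1 + D_2/(1+r)^2 + D_3/(1+r)^3 + TV/(1+r)^3
    = 6.26439 + 6.41219 + 6.56348 + 72.91950 = 92.15956

£92.16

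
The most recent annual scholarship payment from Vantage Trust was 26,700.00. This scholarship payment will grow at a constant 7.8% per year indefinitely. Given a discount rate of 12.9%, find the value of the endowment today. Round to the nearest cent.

D₁ = D₀ × (1 + g) = 26,700.00 × 1.078 = 28,782.6000
Growing perpetuity: P = D₁ / (r − g) = 28,782.6000 / (0.129 − 0.078) = 564,364.71

564364.71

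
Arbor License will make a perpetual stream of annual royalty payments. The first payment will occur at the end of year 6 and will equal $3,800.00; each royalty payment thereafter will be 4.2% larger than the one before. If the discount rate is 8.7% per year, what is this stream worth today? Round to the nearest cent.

$55644.64

Value at end of year 5: C₁ / (r − g) = $3,800.00 / (0.087 − 0.042) = $84,444.4444
Discount to today: PV = $84,444.4444 / (1 + 0.087)^5 = $84,444.4444 / 1.517566 = $55,644.64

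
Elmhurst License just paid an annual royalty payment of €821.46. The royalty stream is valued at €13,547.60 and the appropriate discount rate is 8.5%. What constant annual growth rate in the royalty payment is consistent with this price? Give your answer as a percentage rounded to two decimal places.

2.30%

P = D₀(1+g)/(r−g) ⇒ P(r−g) = D₀(1+g) ⇒ g(P+D₀) = P·r − D₀
g = (P·r − D₀)/(P + D₀) = (€13,547.60×0.085 − €821.46) / (€13,547.60 + €821.46) = 0.022972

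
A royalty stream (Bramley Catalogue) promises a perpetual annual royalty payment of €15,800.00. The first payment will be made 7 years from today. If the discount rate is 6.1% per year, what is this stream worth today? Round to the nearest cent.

€181566.18

Value at end of year 6: C / r = €15,800.00 / 0.061 = €259,016.3934
Discount to today: PV = €259,016.3934 / (1 + 0.061)^6 = €259,016.3934 / 1.426567 = €181,566.18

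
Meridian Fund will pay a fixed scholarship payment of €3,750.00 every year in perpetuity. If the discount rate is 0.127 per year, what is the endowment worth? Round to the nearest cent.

€29527.56

Level perpetuity: PV = C / r = €3,750.00 / 0.127 = €29,527.56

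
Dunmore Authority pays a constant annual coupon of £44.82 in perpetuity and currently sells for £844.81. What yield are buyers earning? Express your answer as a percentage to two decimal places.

5.31%

P = C/r ⇒ r = C/P = £44.82/£844.81 = 0.053053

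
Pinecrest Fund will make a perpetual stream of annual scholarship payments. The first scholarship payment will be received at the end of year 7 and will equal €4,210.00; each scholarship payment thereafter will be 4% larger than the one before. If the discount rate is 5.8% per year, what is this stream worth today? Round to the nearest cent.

Value at end of year 6: C₁ / (r − g) = €4,210.00 / (0.058 − 0.04) = €233,888.8889
Discount to today: PV = €233,888.8889 / (1 + 0.058)^6 = €233,888.8889 / 1.402536 = €166,761.42

€166761.42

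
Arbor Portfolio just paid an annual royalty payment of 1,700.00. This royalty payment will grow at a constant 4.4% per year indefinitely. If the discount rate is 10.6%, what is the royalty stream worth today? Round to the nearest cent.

D₁ = D₀ × (1 + g) = 1,700.00 × 1.044 = 1,774.8000
Growing perpetuity: P = D₁ / (r − g) = 1,774.8000 / (0.106 − 0.044) = 28,625.81

28625.81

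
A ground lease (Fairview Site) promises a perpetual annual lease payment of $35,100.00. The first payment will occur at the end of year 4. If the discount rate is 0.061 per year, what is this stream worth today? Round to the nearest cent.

$481760.43

Value at end of year 3: C / r = $35,100.00 / 0.061 = $575,409.8361
Discount to today: PV = $575,409.8361 / (1 + 0.061)^3 = $575,409.8361 / 1.194390 = $481,760.43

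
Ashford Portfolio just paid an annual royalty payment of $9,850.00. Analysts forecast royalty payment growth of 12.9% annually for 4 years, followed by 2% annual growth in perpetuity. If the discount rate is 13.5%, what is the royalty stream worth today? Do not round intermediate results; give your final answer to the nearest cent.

D_1 = 11120.65000
D_2 = 12555.21385
D_3 = 14174.83644
D_4 = 16003.39034
Terminal value at year 4: TV = D_4×(1+g_2)/(r−g_2) = 16323.45814/0.115 = 141943.11429
P_0 = D_1/(1+r)^1 + D_2/(1+r)^2 + D_3/(1+r)^3 + D_4/(1+r)^4 + TV/(1+r)^4
    = 9797.92952 + 9746.13429 + 9694.61288 + 9643.36382 + 85532.44435 = 124414.48486

$124414.48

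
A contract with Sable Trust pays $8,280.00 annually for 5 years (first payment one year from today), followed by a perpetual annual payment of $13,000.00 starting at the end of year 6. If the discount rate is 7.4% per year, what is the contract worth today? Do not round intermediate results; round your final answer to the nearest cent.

$156528.26

PV of 5-year annuity: $8,280.00 × [1 − (1+0.074)^−5] / 0.074 = 33589.10665
Perpetuity value at year 5: $13,000.00 / 0.074 = 175675.67568
PV of perpetuity: 175675.67568 / (1+0.074)^5 = 122939.15557
Total PV = 33589.10665 + 122939.15557 = 156528.26222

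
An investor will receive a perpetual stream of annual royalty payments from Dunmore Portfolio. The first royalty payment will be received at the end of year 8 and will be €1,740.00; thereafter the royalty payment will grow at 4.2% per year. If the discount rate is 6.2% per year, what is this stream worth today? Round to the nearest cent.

Value at end of year 7: C₁ / (r − g) = €1,740.00 / (0.062 − 0.042) = €87,000.0000
Discount to today: PV = €87,000.0000 / (1 + 0.062)^7 = €87,000.0000 / 1.523602 = €57,101.52

€57101.52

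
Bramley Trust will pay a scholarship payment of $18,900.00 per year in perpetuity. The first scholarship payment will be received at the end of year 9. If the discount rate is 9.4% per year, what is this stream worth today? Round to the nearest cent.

Value at end of year 8: C / r = $18,900.00 / 0.094 = $201,063.8298
Discount to today: PV = $201,063.8298 / (1 + 0.094)^8 = $201,063.8298 / 2.051817 = $97,993.07

$97993.07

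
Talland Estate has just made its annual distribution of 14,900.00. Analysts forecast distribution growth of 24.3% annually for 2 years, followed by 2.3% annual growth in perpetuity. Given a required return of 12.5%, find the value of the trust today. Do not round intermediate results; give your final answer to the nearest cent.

217083.59

D_1 = 18520.70000
D_2 = 23021.23010
Terminal value at year 2: TV = D_2×(1+g_2)/(r−g_2) = 23550.71839/0.102 = 230889.39600
P_0 = D_1/(1+r)^1 + D_2/(1+r)^2 + TV/(1+r)^2
    = 16462.84444 + 18189.61391 + 182431.12771 = 217083.58606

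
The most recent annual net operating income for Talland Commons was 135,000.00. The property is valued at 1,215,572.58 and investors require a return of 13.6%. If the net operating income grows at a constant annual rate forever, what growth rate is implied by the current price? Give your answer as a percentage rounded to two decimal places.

2.24%

P = D₀(1+g)/(r−g) ⇒ P(r−g) = D₀(1+g) ⇒ g(P+D₀) = P·r − D₀
g = (P·r − D₀)/(P + D₀) = (1,215,572.58×0.136 − 135,000.00) / (1,215,572.58 + 135,000.00) = 0.022448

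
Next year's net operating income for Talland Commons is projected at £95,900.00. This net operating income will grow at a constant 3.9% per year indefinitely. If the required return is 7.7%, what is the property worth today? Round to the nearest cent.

Growing perpetuity: P = D₁ / (r − g) = £95,900.0000 / (0.077 − 0.039) = £2,523,684.21

£2523684.21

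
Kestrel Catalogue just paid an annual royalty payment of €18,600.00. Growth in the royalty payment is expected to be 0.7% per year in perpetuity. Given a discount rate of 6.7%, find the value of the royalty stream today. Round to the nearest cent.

D₁ = D₀ × (1 + g) = €18,600.00 × 1.007 = €18,730.2000
Growing perpetuity: P = D₁ / (r − g) = €18,730.2000 / (0.067 − 0.007) = €312,170.00

€312170.00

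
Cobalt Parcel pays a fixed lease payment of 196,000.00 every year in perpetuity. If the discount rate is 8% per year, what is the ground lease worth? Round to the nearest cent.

2450000.00

Level perpetuity: PV = C / r = 196,000.00 / 0.08 = 2,450,000.00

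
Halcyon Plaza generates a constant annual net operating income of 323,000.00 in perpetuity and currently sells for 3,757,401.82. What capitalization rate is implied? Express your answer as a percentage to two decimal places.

P = C/r ⇒ r = C/P = 323,000.00/3,757,401.82 = 0.085964

8.60%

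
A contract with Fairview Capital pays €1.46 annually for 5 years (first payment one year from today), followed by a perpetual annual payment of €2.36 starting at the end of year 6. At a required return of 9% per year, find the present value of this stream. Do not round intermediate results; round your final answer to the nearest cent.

€22.72

PV of 5-year annuity: €1.46 × [1 − (1+0.09)^−5] / 0.09 = 5.67889
Perpetuity value at year 5: €2.36 / 0.09 = 26.22222
PV of perpetuity: 26.22222 / (1+0.09)^5 = 17.04265
Total PV = 5.67889 + 17.04265 = 22.72154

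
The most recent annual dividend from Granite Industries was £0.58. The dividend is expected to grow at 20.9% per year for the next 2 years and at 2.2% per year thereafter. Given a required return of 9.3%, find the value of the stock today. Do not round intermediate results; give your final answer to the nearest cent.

D_1 = 0.70122
D_2 = 0.84777
Terminal value at year 2: TV = D_2×(1+g_2)/(r−g_2) = 0.86643/0.071 = 12.20318
P_0 = D_1/(1+r)^1 + D_2/(1+r)^2 + TV/(1+r)^2
    = 0.64156 + 0.70964 + 10.21487 = 11.56607

£11.57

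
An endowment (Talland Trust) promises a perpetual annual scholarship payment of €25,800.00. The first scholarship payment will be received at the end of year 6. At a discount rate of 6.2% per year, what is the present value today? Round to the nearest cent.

€308038.81

Value at end of year 5: C / r = €25,800.00 / 0.062 = €416,129.0323
Discount to today: PV = €416,129.0323 / (1 + 0.062)^5 = €416,129.0323 / 1.350898 = €308,038.81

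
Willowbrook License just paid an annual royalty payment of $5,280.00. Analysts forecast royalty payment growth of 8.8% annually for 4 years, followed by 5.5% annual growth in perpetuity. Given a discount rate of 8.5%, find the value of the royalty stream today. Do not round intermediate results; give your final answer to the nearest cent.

$209008.53

D_1 = 5744.64000
D_2 = 6250.16832
D_3 = 6800.18313
D_4 = 7398.59925
Terminal value at year 4: TV = D_4×(1+g_2)/(r−g_2) = 7805.52221/0.03 = 260184.07355
P_0 = D_1/(1+r)^1 + D_2/(1+r)^2 + D_3/(1+r)^3 + D_4/(1+r)^4 + TV/(1+r)^4
    = 5294.59908 + 5309.23852 + 5323.91844 + 5338.63896 + 187742.13665 = 209008.53165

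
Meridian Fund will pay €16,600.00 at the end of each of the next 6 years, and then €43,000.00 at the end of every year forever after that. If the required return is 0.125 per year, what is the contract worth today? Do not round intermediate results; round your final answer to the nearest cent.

PV of 6-year annuity: €16,600.00 × [1 − (1+0.125)^−6] / 0.125 = 67293.71953
Perpetuity value at year 6: €43,000.00 / 0.125 = 344000.00000
PV of perpetuity: 344000.00000 / (1+0.125)^6 = 169684.94339
Total PV = 67293.71953 + 169684.94339 = 236978.66292

€236978.66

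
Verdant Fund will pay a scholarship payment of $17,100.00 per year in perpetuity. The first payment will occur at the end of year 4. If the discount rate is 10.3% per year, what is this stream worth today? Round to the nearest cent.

$123717.85

Value at end of year 3: C / r = $17,100.00 / 0.103 = $166,019.4175
Discount to today: PV = $166,019.4175 / (1 + 0.103)^3 = $166,019.4175 / 1.341920 = $123,717.85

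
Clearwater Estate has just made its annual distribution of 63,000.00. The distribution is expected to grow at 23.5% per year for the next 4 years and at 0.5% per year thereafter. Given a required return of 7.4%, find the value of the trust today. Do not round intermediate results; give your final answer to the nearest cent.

1966075.35

D_1 = 77805.00000
D_2 = 96089.17500
D_3 = 118670.13112
D_4 = 146557.61194
Terminal value at year 4: TV = D_4×(1+g_2)/(r−g_2) = 147290.40000/0.069 = 2134643.47825
P_0 = D_1/(1+r)^1 + D_2/(1+r)^2 + D_3/(1+r)^3 + D_4/(1+r)^4 + TV/(1+r)^4
    = 72444.13408 + 83304.00893 + 95791.85384 + 110151.71275 + 1604383.64221 = 1966075.35180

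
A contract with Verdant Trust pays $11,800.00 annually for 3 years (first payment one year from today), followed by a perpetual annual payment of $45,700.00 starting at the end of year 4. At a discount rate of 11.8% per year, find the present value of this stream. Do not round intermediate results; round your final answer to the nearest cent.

PV of 3-year annuity: $11,800.00 × [1 − (1+0.118)^−3] / 0.118 = 28439.29848
Perpetuity value at year 3: $45,700.00 / 0.118 = 387288.13559
PV of perpetuity: 387288.13559 / (1+0.118)^3 = 277146.10672
Total PV = 28439.29848 + 277146.10672 = 305585.40520

$305585.41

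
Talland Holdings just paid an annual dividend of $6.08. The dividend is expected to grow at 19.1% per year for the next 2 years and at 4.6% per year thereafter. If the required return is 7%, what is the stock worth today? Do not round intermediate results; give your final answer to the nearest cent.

D_1 = 7.24128
D_2 = 8.62436
Terminal value at year 2: TV = D_2×(1+g_2)/(r−g_2) = 9.02109/0.024 = 375.87855
P_0 = D_1/(1+r)^1 + D_2/(1+r)^2 + TV/(1+r)^2
    = 6.76755 + 7.53285 + 328.30688 = 342.60729

$342.61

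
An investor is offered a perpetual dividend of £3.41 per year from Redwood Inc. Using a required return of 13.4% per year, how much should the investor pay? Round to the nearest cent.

Level perpetuity: PV = C / r = £3.41 / 0.134 = £25.45

£25.45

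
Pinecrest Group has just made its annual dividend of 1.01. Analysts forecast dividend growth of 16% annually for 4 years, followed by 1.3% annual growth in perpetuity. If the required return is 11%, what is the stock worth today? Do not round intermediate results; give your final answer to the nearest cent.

17.10

D_1 = 1.17160
D_2 = 1.35906
D_3 = 1.57650
D_4 = 1.82875
Terminal value at year 4: TV = D_4×(1+g_2)/(r−g_2) = 1.85252/0.097 = 19.09814
P_0 = D_1/(1+r)^1 + D_2/(1+r)^2 + D_3/(1+r)^3 + D_4/(1+r)^4 + TV/(1+r)^4
    = 1.05550 + 1.10304 + 1.15273 + 1.20465 + 12.58054 = 17.09645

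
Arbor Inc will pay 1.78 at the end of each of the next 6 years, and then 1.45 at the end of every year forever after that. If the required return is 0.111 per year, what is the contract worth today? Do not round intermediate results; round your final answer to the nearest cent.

14.46

PV of 6-year annuity: 1.78 × [1 − (1+0.111)^−6] / 0.111 = 7.50871
Perpetuity value at year 6: 1.45 / 0.111 = 13.06306
PV of perpetuity: 13.06306 / (1+0.111)^6 = 6.94641
Total PV = 7.50871 + 6.94641 = 14.45513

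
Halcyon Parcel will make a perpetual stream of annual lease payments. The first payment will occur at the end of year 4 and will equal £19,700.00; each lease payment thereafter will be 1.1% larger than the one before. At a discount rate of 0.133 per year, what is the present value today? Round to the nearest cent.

Value at end of year 3: C₁ / (r − g) = £19,700.00 / (0.133 − 0.011) = £161,475.4098
Discount to today: PV = £161,475.4098 / (1 + 0.133)^3 = £161,475.4098 / 1.454420 = £111,023.95

£111023.95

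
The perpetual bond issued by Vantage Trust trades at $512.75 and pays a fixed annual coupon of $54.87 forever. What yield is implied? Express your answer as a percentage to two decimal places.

10.70%

P = C/r ⇒ r = C/P = $54.87/$512.75 = 0.107011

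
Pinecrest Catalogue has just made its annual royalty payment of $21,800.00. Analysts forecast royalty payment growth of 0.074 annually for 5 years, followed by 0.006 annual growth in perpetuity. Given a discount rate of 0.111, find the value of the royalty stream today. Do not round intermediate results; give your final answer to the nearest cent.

D_1 = 23413.20000
D_2 = 25145.77680
D_3 = 27006.56428
D_4 = 29005.05004
D_5 = 31151.42374
Terminal value at year 5: TV = D_5×(1+g_2)/(r−g_2) = 31338.33229/0.105 = 298460.30748
P_0 = D_1/(1+r)^1 + D_2/(1+r)^2 + D_3/(1+r)^3 + D_4/(1+r)^4 + D_5/(1+r)^5 + TV/(1+r)^5
    = 21073.98740 + 20372.15343 + 19693.69288 + 19037.82732 + 18403.80427 + 176325.97232 = 274907.43762

$274907.44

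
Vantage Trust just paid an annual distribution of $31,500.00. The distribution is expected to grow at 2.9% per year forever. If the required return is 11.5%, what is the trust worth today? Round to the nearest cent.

D₁ = D₀ × (1 + g) = $31,500.00 × 1.029 = $32,413.5000
Growing perpetuity: P = D₁ / (r − g) = $32,413.5000 / (0.115 − 0.029) = $376,901.16

$376901.16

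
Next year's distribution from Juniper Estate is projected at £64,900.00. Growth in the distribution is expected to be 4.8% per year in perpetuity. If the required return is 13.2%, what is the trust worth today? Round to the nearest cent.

Growing perpetuity: P = D₁ / (r − g) = £64,900.0000 / (0.132 − 0.048) = £772,619.05

£772619.05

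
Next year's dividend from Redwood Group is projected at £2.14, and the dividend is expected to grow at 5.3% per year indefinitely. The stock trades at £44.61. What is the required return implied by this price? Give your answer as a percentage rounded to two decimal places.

10.10%

P = D₁/(r − g) ⇒ r = D₁/P + g = £2.1400/£44.61 + 0.053 = 0.047971 + 0.053 = 0.100971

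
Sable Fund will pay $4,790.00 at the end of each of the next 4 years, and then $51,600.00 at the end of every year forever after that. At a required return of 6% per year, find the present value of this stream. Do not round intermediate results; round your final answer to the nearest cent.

$697798.41

PV of 4-year annuity: $4,790.00 × [1 − (1+0.06)^−4] / 0.06 = 16597.85588
Perpetuity value at year 4: $51,600.00 / 0.06 = 860000.00000
PV of perpetuity: 860000.00000 / (1+0.06)^4 = 681200.55038
Total PV = 16597.85588 + 681200.55038 = 697798.40627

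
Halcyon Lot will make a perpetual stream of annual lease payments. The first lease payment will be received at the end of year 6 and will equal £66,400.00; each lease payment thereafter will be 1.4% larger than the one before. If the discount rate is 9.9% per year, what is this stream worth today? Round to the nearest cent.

Value at end of year 5: C₁ / (r − g) = £66,400.00 / (0.099 − 0.014) = £781,176.4706
Discount to today: PV = £781,176.4706 / (1 + 0.099)^5 = £781,176.4706 / 1.603203 = £487,259.92

£487259.92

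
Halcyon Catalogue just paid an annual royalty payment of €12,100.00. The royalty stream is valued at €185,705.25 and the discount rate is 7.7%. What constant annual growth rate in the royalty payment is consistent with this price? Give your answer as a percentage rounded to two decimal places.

1.11%

P = D₀(1+g)/(r−g) ⇒ P(r−g) = D₀(1+g) ⇒ g(P+D₀) = P·r − D₀
g = (P·r − D₀)/(P + D₀) = (€185,705.25×0.077 − €12,100.00) / (€185,705.25 + €12,100.00) = 0.011119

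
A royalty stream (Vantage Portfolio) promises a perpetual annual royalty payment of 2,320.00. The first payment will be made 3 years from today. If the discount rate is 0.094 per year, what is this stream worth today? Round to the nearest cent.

Value at end of year 2: C / r = 2,320.00 / 0.094 = 24,680.8511
Discount to today: PV = 24,680.8511 / (1 + 0.094)^2 = 24,680.8511 / 1.196836 = 20,621.75

20621.75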